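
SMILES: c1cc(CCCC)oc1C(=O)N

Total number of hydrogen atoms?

Hydrogens are implicit in SMILES; fill each atom to its normal valence:
  3 × C: 2 H each → 6
  2 × C (aromatic): 1 H each → 2
  2 × C (aromatic): no H
  1 × C: 3 H
  1 × C: no H
  1 × N: 2 H
  1 × O (aromatic): no H
  1 × O: no H
  Total hydrogens = 13.

13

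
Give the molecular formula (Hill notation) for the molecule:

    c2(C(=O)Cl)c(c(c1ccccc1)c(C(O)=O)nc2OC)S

C14H10ClNO4S

Heavy atoms from the SMILES: 14 C, 1 Cl, 1 N, 4 O, 1 S.
Implicit hydrogens by atom environment:
  6 × C (aromatic): no H
  5 × C (aromatic): 1 H each → 5
  3 × O: no H
  2 × C: no H
  1 × C: 3 H
  1 × Cl: no H
  1 × N (aromatic): no H
  1 × O: 1 H
  1 × S: 1 H
  Total hydrogens = 10.
Molecular formula: C14H10ClNO4S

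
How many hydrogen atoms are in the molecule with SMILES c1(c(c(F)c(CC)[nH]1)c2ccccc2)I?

11

Hydrogens are implicit in SMILES; fill each atom to its normal valence:
  5 × C (aromatic): 1 H each → 5
  5 × C (aromatic): no H
  1 × C: 3 H
  1 × C: 2 H
  1 × F: no H
  1 × I: no H
  1 × N (aromatic): 1 H
  Total hydrogens = 11.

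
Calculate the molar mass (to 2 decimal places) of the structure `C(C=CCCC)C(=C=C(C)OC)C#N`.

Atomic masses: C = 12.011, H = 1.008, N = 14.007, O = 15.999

Molecular formula: C12H17NO.
M = 12×12.011 + 17×1.008 + 1×14.007 + 1×15.999 = 191.27 g/mol.

191.27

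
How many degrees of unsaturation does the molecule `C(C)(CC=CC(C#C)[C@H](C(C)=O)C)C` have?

Molecular formula from the SMILES: C13H20O.
DoU = (2C + 2 + N − H − X)/2 = (2·13 + 2 + 0 − 20 − 0)/2 = 8/2 = 4.
(Structurally: 0 ring(s) + 4 π bond(s) = 4.)

4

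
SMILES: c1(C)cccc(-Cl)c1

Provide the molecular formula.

Heavy atoms from the SMILES: 7 C, 1 Cl.
Implicit hydrogens by atom environment:
  4 × C (aromatic): 1 H each → 4
  2 × C (aromatic): no H
  1 × C: 3 H
  1 × Cl: no H
  Total hydrogens = 7.
Molecular formula: C7H7Cl

C7H7Cl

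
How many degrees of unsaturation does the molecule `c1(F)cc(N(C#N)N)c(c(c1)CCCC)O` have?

Molecular formula from the SMILES: C11H14FN3O.
DoU = (2C + 2 + N − H − X)/2 = (2·11 + 2 + 3 − 14 − 1)/2 = 12/2 = 6.
(Structurally: 1 ring(s) + 5 π bond(s) = 6.)

6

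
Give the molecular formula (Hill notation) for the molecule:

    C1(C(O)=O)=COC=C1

Heavy atoms from the SMILES: 5 C, 3 O.
Implicit hydrogens by atom environment:
  3 × C (aromatic): 1 H each → 3
  1 × C (aromatic): no H
  1 × C: no H
  1 × O: 1 H
  1 × O (aromatic): no H
  1 × O: no H
  Total hydrogens = 4.
Molecular formula: C5H4O3

C5H4O3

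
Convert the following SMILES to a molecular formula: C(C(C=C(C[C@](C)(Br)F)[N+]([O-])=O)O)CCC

C10H17BrFNO3

Heavy atoms from the SMILES: 1 Br, 10 C, 1 F, 1 N, 3 O.
Implicit hydrogens by atom environment:
  4 × C: 2 H each → 8
  2 × C: 3 H each → 6
  2 × C: 1 H each → 2
  2 × C: no H
  1 × Br: no H
  1 × F: no H
  1 × N (charge +1): no H
  1 × O: 1 H
  1 × O: no H
  1 × O (charge -1): no H
  Total hydrogens = 17.
Molecular formula: C10H17BrFNO3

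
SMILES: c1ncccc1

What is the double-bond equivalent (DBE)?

4

Molecular formula from the SMILES: C5H5N.
DoU = (2C + 2 + N − H − X)/2 = (2·5 + 2 + 1 − 5 − 0)/2 = 8/2 = 4.
(Structurally: 1 ring(s) + 3 π bond(s) = 4.)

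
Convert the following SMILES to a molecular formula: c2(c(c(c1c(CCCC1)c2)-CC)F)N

C12H16FN

Heavy atoms from the SMILES: 12 C, 1 F, 1 N.
Implicit hydrogens by atom environment:
  5 × C: 2 H each → 10
  5 × C (aromatic): no H
  1 × C: 3 H
  1 × C (aromatic): 1 H
  1 × F: no H
  1 × N: 2 H
  Total hydrogens = 16.
Molecular formula: C12H16FN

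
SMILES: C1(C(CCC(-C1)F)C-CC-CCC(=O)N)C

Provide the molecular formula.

Heavy atoms from the SMILES: 13 C, 1 F, 1 N, 1 O.
Implicit hydrogens by atom environment:
  8 × C: 2 H each → 16
  3 × C: 1 H each → 3
  1 × C: 3 H
  1 × C: no H
  1 × F: no H
  1 × N: 2 H
  1 × O: no H
  Total hydrogens = 24.
Molecular formula: C13H24FNO

C13H24FNO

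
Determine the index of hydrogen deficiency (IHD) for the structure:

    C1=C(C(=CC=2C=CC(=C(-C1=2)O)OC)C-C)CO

Molecular formula from the SMILES: C14H16O3.
DoU = (2C + 2 + N − H − X)/2 = (2·14 + 2 + 0 − 16 − 0)/2 = 14/2 = 7.
(Structurally: 2 ring(s) + 5 π bond(s) = 7.)

7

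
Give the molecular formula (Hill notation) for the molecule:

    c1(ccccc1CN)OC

Heavy atoms from the SMILES: 8 C, 1 N, 1 O.
Implicit hydrogens by atom environment:
  4 × C (aromatic): 1 H each → 4
  2 × C (aromatic): no H
  1 × C: 3 H
  1 × C: 2 H
  1 × N: 2 H
  1 × O: no H
  Total hydrogens = 11.
Molecular formula: C8H11NO

C8H11NO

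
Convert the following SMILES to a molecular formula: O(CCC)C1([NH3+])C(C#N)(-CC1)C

Heavy atoms from the SMILES: 9 C, 2 N, 1 O.
Implicit hydrogens by atom environment:
  4 × C: 2 H each → 8
  3 × C: no H
  2 × C: 3 H each → 6
  1 × N (charge +1): 3 H
  1 × N: no H
  1 × O: no H
  Total hydrogens = 17.
Net charge +1.
Molecular formula: C9H17N2O+

C9H17N2O+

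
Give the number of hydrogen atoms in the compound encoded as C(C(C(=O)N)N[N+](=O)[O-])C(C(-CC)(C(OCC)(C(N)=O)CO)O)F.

23

Hydrogens are implicit in SMILES; fill each atom to its normal valence:
  4 × C: 2 H each → 8
  4 × C: no H
  4 × O: no H
  2 × C: 3 H each → 6
  2 × C: 1 H each → 2
  2 × N: 2 H each → 4
  2 × O: 1 H each → 2
  1 × F: no H
  1 × N: 1 H
  1 × N (charge +1): no H
  1 × O (charge -1): no H
  Total hydrogens = 23.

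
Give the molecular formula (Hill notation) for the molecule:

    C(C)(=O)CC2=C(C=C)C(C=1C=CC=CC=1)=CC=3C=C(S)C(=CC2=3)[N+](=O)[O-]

Heavy atoms from the SMILES: 21 C, 1 N, 3 O, 1 S.
Implicit hydrogens by atom environment:
  8 × C (aromatic): 1 H each → 8
  8 × C (aromatic): no H
  2 × C: 2 H each → 4
  2 × O: no H
  1 × C: 3 H
  1 × C: 1 H
  1 × C: no H
  1 × N (charge +1): no H
  1 × O (charge -1): no H
  1 × S: 1 H
  Total hydrogens = 17.
Molecular formula: C21H17NO3S

C21H17NO3S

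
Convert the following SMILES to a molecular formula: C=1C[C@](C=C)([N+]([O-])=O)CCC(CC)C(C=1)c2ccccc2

C18H23NO2

Heavy atoms from the SMILES: 18 C, 1 N, 2 O.
Implicit hydrogens by atom environment:
  5 × C: 2 H each → 10
  5 × C: 1 H each → 5
  5 × C (aromatic): 1 H each → 5
  1 × C: 3 H
  1 × C: no H
  1 × C (aromatic): no H
  1 × N (charge +1): no H
  1 × O: no H
  1 × O (charge -1): no H
  Total hydrogens = 23.
Molecular formula: C18H23NO2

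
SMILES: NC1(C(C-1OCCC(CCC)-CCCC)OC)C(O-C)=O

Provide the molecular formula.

C16H31NO4

Heavy atoms from the SMILES: 16 C, 1 N, 4 O.
Implicit hydrogens by atom environment:
  7 × C: 2 H each → 14
  4 × C: 3 H each → 12
  4 × O: no H
  3 × C: 1 H each → 3
  2 × C: no H
  1 × N: 2 H
  Total hydrogens = 31.
Molecular formula: C16H31NO4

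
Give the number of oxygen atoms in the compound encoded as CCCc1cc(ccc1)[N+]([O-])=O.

The symbol for oxygen appears 2 times in the SMILES.

2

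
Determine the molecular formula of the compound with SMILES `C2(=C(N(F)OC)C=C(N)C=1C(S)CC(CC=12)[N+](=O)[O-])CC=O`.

Heavy atoms from the SMILES: 13 C, 1 F, 3 N, 4 O, 1 S.
Implicit hydrogens by atom environment:
  5 × C (aromatic): no H
  3 × C: 2 H each → 6
  3 × C: 1 H each → 3
  3 × O: no H
  1 × C: 3 H
  1 × C (aromatic): 1 H
  1 × F: no H
  1 × N: 2 H
  1 × N: no H
  1 × N (charge +1): no H
  1 × O (charge -1): no H
  1 × S: 1 H
  Total hydrogens = 16.
Molecular formula: C13H16FN3O4S

C13H16FN3O4S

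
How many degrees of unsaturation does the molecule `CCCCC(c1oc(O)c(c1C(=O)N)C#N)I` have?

6

Molecular formula from the SMILES: C11H13IN2O3.
DoU = (2C + 2 + N − H − X)/2 = (2·11 + 2 + 2 − 13 − 1)/2 = 12/2 = 6.
(Structurally: 1 ring(s) + 5 π bond(s) = 6.)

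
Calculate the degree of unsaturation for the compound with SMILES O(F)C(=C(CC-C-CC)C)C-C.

Molecular formula from the SMILES: C10H19FO.
DoU = (2C + 2 + N − H − X)/2 = (2·10 + 2 + 0 − 19 − 1)/2 = 2/2 = 1.
(Structurally: 0 ring(s) + 1 π bond(s) = 1.)

1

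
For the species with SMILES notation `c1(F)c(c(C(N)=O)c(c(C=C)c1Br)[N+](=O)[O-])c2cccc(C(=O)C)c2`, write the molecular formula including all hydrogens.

Heavy atoms from the SMILES: 1 Br, 17 C, 1 F, 2 N, 4 O.
Implicit hydrogens by atom environment:
  8 × C (aromatic): no H
  4 × C (aromatic): 1 H each → 4
  3 × O: no H
  2 × C: no H
  1 × Br: no H
  1 × C: 3 H
  1 × C: 2 H
  1 × C: 1 H
  1 × F: no H
  1 × N: 2 H
  1 × N (charge +1): no H
  1 × O (charge -1): no H
  Total hydrogens = 12.
Molecular formula: C17H12BrFN2O4

C17H12BrFN2O4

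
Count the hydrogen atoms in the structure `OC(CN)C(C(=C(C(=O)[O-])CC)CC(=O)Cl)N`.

Hydrogens are implicit in SMILES; fill each atom to its normal valence:
  4 × C: no H
  3 × C: 2 H each → 6
  2 × C: 1 H each → 2
  2 × N: 2 H each → 4
  2 × O: no H
  1 × C: 3 H
  1 × Cl: no H
  1 × O: 1 H
  1 × O (charge -1): no H
  Total hydrogens = 16.

16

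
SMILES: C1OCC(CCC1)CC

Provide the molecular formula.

Heavy atoms from the SMILES: 8 C, 1 O.
Implicit hydrogens by atom environment:
  6 × C: 2 H each → 12
  1 × C: 3 H
  1 × C: 1 H
  1 × O: no H
  Total hydrogens = 16.
Molecular formula: C8H16O

C8H16O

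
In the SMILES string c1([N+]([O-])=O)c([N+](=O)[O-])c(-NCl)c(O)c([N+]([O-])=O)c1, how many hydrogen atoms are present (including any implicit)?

Hydrogens are implicit in SMILES; fill each atom to its normal valence:
  5 × C (aromatic): no H
  3 × N (charge +1): no H
  3 × O: no H
  3 × O (charge -1): no H
  1 × C (aromatic): 1 H
  1 × Cl: no H
  1 × N: 1 H
  1 × O: 1 H
  Total hydrogens = 3.

3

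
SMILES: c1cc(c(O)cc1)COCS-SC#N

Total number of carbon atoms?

9

The symbol for carbon appears 9 times in the SMILES. Lowercase c denotes aromatic carbon and counts toward C.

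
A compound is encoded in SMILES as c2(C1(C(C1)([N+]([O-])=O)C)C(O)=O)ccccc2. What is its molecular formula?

C11H11NO4

Heavy atoms from the SMILES: 11 C, 1 N, 4 O.
Implicit hydrogens by atom environment:
  5 × C (aromatic): 1 H each → 5
  3 × C: no H
  2 × O: no H
  1 × C: 3 H
  1 × C: 2 H
  1 × C (aromatic): no H
  1 × N (charge +1): no H
  1 × O: 1 H
  1 × O (charge -1): no H
  Total hydrogens = 11.
Molecular formula: C11H11NO4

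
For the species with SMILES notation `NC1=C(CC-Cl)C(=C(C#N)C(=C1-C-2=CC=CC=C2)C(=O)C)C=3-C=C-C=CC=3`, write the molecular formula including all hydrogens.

Heavy atoms from the SMILES: 23 C, 1 Cl, 2 N, 1 O.
Implicit hydrogens by atom environment:
  10 × C (aromatic): 1 H each → 10
  8 × C (aromatic): no H
  2 × C: 2 H each → 4
  2 × C: no H
  1 × C: 3 H
  1 × Cl: no H
  1 × N: 2 H
  1 × N: no H
  1 × O: no H
  Total hydrogens = 19.
Molecular formula: C23H19ClN2O

C23H19ClN2O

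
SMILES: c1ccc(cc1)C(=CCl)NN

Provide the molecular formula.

C8H9ClN2

Heavy atoms from the SMILES: 8 C, 1 Cl, 2 N.
Implicit hydrogens by atom environment:
  5 × C (aromatic): 1 H each → 5
  1 × C: 1 H
  1 × C: no H
  1 × C (aromatic): no H
  1 × Cl: no H
  1 × N: 2 H
  1 × N: 1 H
  Total hydrogens = 9.
Molecular formula: C8H9ClN2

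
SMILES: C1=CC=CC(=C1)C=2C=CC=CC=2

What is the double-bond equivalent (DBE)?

8

Molecular formula from the SMILES: C12H10.
DoU = (2C + 2 + N − H − X)/2 = (2·12 + 2 + 0 − 10 − 0)/2 = 16/2 = 8.
(Structurally: 2 ring(s) + 6 π bond(s) = 8.)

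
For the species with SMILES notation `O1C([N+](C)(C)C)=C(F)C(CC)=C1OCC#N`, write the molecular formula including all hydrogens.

Heavy atoms from the SMILES: 11 C, 1 F, 2 N, 2 O.
Implicit hydrogens by atom environment:
  4 × C: 3 H each → 12
  4 × C (aromatic): no H
  2 × C: 2 H each → 4
  1 × C: no H
  1 × F: no H
  1 × N (charge +1): no H
  1 × N: no H
  1 × O (aromatic): no H
  1 × O: no H
  Total hydrogens = 16.
Net charge +1.
Molecular formula: C11H16FN2O2+

C11H16FN2O2+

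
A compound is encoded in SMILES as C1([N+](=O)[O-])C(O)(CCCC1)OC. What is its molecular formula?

C7H13NO4

Heavy atoms from the SMILES: 7 C, 1 N, 4 O.
Implicit hydrogens by atom environment:
  4 × C: 2 H each → 8
  2 × O: no H
  1 × C: 3 H
  1 × C: 1 H
  1 × C: no H
  1 × N (charge +1): no H
  1 × O: 1 H
  1 × O (charge -1): no H
  Total hydrogens = 13.
Molecular formula: C7H13NO4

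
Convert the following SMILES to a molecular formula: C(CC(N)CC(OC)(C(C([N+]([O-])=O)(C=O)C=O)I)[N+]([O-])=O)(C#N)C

Heavy atoms from the SMILES: 12 C, 1 I, 4 N, 7 O.
Implicit hydrogens by atom environment:
  5 × C: 1 H each → 5
  5 × O: no H
  3 × C: no H
  2 × C: 3 H each → 6
  2 × C: 2 H each → 4
  2 × N (charge +1): no H
  2 × O (charge -1): no H
  1 × I: no H
  1 × N: 2 H
  1 × N: no H
  Total hydrogens = 17.
Molecular formula: C12H17IN4O7

C12H17IN4O7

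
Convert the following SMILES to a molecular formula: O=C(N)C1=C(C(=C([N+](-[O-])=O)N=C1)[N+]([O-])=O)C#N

Heavy atoms from the SMILES: 7 C, 5 N, 5 O.
Implicit hydrogens by atom environment:
  4 × C (aromatic): no H
  3 × O: no H
  2 × C: no H
  2 × N (charge +1): no H
  2 × O (charge -1): no H
  1 × C (aromatic): 1 H
  1 × N: 2 H
  1 × N (aromatic): no H
  1 × N: no H
  Total hydrogens = 3.
Molecular formula: C7H3N5O5

C7H3N5O5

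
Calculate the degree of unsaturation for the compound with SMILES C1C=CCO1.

2

Molecular formula from the SMILES: C4H6O.
DoU = (2C + 2 + N − H − X)/2 = (2·4 + 2 + 0 − 6 − 0)/2 = 4/2 = 2.
(Structurally: 1 ring(s) + 1 π bond(s) = 2.)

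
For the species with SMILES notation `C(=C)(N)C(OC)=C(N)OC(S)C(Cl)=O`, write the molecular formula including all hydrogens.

Heavy atoms from the SMILES: 7 C, 1 Cl, 2 N, 3 O, 1 S.
Implicit hydrogens by atom environment:
  4 × C: no H
  3 × O: no H
  2 × N: 2 H each → 4
  1 × C: 3 H
  1 × C: 2 H
  1 × C: 1 H
  1 × Cl: no H
  1 × S: 1 H
  Total hydrogens = 11.
Molecular formula: C7H11ClN2O3S

C7H11ClN2O3S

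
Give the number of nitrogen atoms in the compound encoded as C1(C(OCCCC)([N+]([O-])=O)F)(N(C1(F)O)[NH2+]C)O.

The symbol for nitrogen appears 3 times in the SMILES.

3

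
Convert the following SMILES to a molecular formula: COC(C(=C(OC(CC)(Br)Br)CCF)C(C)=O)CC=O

Heavy atoms from the SMILES: 2 Br, 13 C, 1 F, 4 O.
Implicit hydrogens by atom environment:
  4 × C: 2 H each → 8
  4 × C: no H
  4 × O: no H
  3 × C: 3 H each → 9
  2 × Br: no H
  2 × C: 1 H each → 2
  1 × F: no H
  Total hydrogens = 19.
Molecular formula: C13H19Br2FO4

C13H19Br2FO4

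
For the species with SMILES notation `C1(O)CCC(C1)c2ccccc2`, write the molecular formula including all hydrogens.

C11H14O

Heavy atoms from the SMILES: 11 C, 1 O.
Implicit hydrogens by atom environment:
  5 × C (aromatic): 1 H each → 5
  3 × C: 2 H each → 6
  2 × C: 1 H each → 2
  1 × C (aromatic): no H
  1 × O: 1 H
  Total hydrogens = 14.
Molecular formula: C11H14O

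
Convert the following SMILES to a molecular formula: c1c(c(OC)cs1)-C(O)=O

Heavy atoms from the SMILES: 6 C, 3 O, 1 S.
Implicit hydrogens by atom environment:
  2 × C (aromatic): 1 H each → 2
  2 × C (aromatic): no H
  2 × O: no H
  1 × C: 3 H
  1 × C: no H
  1 × O: 1 H
  1 × S (aromatic): no H
  Total hydrogens = 6.
Molecular formula: C6H6O3S

C6H6O3S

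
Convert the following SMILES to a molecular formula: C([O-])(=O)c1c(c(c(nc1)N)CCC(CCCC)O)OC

Heavy atoms from the SMILES: 14 C, 2 N, 4 O.
Implicit hydrogens by atom environment:
  5 × C: 2 H each → 10
  4 × C (aromatic): no H
  2 × C: 3 H each → 6
  2 × O: no H
  1 × C (aromatic): 1 H
  1 × C: 1 H
  1 × C: no H
  1 × N: 2 H
  1 × N (aromatic): no H
  1 × O: 1 H
  1 × O (charge -1): no H
  Total hydrogens = 21.
Net charge -1.
Molecular formula: C14H21N2O4-

C14H21N2O4-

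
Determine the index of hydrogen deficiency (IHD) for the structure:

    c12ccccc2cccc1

Molecular formula from the SMILES: C10H8.
DoU = (2C + 2 + N − H − X)/2 = (2·10 + 2 + 0 − 8 − 0)/2 = 14/2 = 7.
(Structurally: 2 ring(s) + 5 π bond(s) = 7.)

7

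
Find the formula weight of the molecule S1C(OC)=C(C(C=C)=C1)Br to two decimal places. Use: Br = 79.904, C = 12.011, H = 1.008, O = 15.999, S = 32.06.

219.10

Molecular formula: C7H7BrOS.
M = 1×79.904 + 7×12.011 + 7×1.008 + 1×15.999 + 1×32.06 = 219.10 g/mol.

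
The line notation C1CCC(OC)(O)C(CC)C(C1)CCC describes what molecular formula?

C13H26O2

Heavy atoms from the SMILES: 13 C, 2 O.
Implicit hydrogens by atom environment:
  7 × C: 2 H each → 14
  3 × C: 3 H each → 9
  2 × C: 1 H each → 2
  1 × C: no H
  1 × O: 1 H
  1 × O: no H
  Total hydrogens = 26.
Molecular formula: C13H26O2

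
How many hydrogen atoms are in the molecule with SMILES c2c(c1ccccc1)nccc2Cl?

Hydrogens are implicit in SMILES; fill each atom to its normal valence:
  8 × C (aromatic): 1 H each → 8
  3 × C (aromatic): no H
  1 × Cl: no H
  1 × N (aromatic): no H
  Total hydrogens = 8.

8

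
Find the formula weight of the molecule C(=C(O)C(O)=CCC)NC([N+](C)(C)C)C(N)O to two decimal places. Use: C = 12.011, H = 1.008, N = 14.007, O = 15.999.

Molecular formula: C11H24N3O3+.
M = 11×12.011 + 24×1.008 + 3×14.007 + 3×15.999 = 246.33 g/mol.

246.33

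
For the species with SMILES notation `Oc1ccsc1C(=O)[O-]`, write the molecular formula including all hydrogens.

C5H3O3S-

Heavy atoms from the SMILES: 5 C, 3 O, 1 S.
Implicit hydrogens by atom environment:
  2 × C (aromatic): 1 H each → 2
  2 × C (aromatic): no H
  1 × C: no H
  1 × O: 1 H
  1 × O: no H
  1 × O (charge -1): no H
  1 × S (aromatic): no H
  Total hydrogens = 3.
Net charge -1.
Molecular formula: C5H3O3S-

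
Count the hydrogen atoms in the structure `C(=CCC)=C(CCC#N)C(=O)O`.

11

Hydrogens are implicit in SMILES; fill each atom to its normal valence:
  4 × C: no H
  3 × C: 2 H each → 6
  1 × C: 3 H
  1 × C: 1 H
  1 × N: no H
  1 × O: 1 H
  1 × O: no H
  Total hydrogens = 11.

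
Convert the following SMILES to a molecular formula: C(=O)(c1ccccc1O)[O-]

Heavy atoms from the SMILES: 7 C, 3 O.
Implicit hydrogens by atom environment:
  4 × C (aromatic): 1 H each → 4
  2 × C (aromatic): no H
  1 × C: no H
  1 × O: 1 H
  1 × O: no H
  1 × O (charge -1): no H
  Total hydrogens = 5.
Net charge -1.
Molecular formula: C7H5O3-

C7H5O3-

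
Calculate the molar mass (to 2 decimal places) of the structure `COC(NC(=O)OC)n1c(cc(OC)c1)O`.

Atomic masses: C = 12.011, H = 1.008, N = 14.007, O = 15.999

Molecular formula: C9H14N2O5.
M = 9×12.011 + 14×1.008 + 2×14.007 + 5×15.999 = 230.22 g/mol.

230.22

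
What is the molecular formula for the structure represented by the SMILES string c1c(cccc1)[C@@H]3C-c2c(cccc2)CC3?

Heavy atoms from the SMILES: 16 C.
Implicit hydrogens by atom environment:
  9 × C (aromatic): 1 H each → 9
  3 × C: 2 H each → 6
  3 × C (aromatic): no H
  1 × C: 1 H
  Total hydrogens = 16.
Molecular formula: C16H16

C16H16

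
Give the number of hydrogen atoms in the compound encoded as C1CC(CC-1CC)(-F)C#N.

12

Hydrogens are implicit in SMILES; fill each atom to its normal valence:
  4 × C: 2 H each → 8
  2 × C: no H
  1 × C: 3 H
  1 × C: 1 H
  1 × F: no H
  1 × N: no H
  Total hydrogens = 12.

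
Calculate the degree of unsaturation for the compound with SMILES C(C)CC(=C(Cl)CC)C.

1

Molecular formula from the SMILES: C8H15Cl.
DoU = (2C + 2 + N − H − X)/2 = (2·8 + 2 + 0 − 15 − 1)/2 = 2/2 = 1.
(Structurally: 0 ring(s) + 1 π bond(s) = 1.)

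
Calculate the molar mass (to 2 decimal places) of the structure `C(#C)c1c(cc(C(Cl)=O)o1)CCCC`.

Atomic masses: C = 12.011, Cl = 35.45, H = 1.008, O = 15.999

210.66

Molecular formula: C11H11ClO2.
M = 11×12.011 + 1×35.45 + 11×1.008 + 2×15.999 = 210.66 g/mol.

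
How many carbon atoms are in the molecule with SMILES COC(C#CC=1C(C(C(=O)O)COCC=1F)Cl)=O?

11

The symbol for carbon appears 11 times in the SMILES. (Cl is a single chlorine, not C + l.)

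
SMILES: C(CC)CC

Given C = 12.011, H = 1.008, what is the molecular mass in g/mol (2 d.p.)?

72.15

Molecular formula: C5H12.
M = 5×12.011 + 12×1.008 = 72.15 g/mol.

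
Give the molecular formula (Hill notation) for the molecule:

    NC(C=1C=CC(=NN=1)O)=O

C5H5N3O2

Heavy atoms from the SMILES: 5 C, 3 N, 2 O.
Implicit hydrogens by atom environment:
  2 × C (aromatic): 1 H each → 2
  2 × C (aromatic): no H
  2 × N (aromatic): no H
  1 × C: no H
  1 × N: 2 H
  1 × O: 1 H
  1 × O: no H
  Total hydrogens = 5.
Molecular formula: C5H5N3O2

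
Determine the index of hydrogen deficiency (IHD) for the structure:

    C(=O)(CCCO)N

Molecular formula from the SMILES: C4H9NO2.
DoU = (2C + 2 + N − H − X)/2 = (2·4 + 2 + 1 − 9 − 0)/2 = 2/2 = 1.
(Structurally: 0 ring(s) + 1 π bond(s) = 1.)

1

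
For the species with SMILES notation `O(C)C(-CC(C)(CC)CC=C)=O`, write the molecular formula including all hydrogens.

C10H18O2

Heavy atoms from the SMILES: 10 C, 2 O.
Implicit hydrogens by atom environment:
  4 × C: 2 H each → 8
  3 × C: 3 H each → 9
  2 × C: no H
  2 × O: no H
  1 × C: 1 H
  Total hydrogens = 18.
Molecular formula: C10H18O2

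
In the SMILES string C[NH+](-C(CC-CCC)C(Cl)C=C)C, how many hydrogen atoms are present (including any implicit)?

Hydrogens are implicit in SMILES; fill each atom to its normal valence:
  5 × C: 2 H each → 10
  3 × C: 3 H each → 9
  3 × C: 1 H each → 3
  1 × Cl: no H
  1 × N (charge +1): 1 H
  Total hydrogens = 23.

23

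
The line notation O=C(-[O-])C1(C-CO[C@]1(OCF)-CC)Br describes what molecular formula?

Heavy atoms from the SMILES: 1 Br, 8 C, 1 F, 4 O.
Implicit hydrogens by atom environment:
  4 × C: 2 H each → 8
  3 × C: no H
  3 × O: no H
  1 × Br: no H
  1 × C: 3 H
  1 × F: no H
  1 × O (charge -1): no H
  Total hydrogens = 11.
Net charge -1.
Molecular formula: C8H11BrFO4-

C8H11BrFO4-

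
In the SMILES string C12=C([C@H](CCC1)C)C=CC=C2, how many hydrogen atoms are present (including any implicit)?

14

Hydrogens are implicit in SMILES; fill each atom to its normal valence:
  4 × C (aromatic): 1 H each → 4
  3 × C: 2 H each → 6
  2 × C (aromatic): no H
  1 × C: 3 H
  1 × C: 1 H
  Total hydrogens = 14.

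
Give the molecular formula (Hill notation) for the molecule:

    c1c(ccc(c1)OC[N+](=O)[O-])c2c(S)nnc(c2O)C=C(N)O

C13H12N4O5S

Heavy atoms from the SMILES: 13 C, 4 N, 5 O, 1 S.
Implicit hydrogens by atom environment:
  6 × C (aromatic): no H
  4 × C (aromatic): 1 H each → 4
  2 × N (aromatic): no H
  2 × O: 1 H each → 2
  2 × O: no H
  1 × C: 2 H
  1 × C: 1 H
  1 × C: no H
  1 × N: 2 H
  1 × N (charge +1): no H
  1 × O (charge -1): no H
  1 × S: 1 H
  Total hydrogens = 12.
Molecular formula: C13H12N4O5S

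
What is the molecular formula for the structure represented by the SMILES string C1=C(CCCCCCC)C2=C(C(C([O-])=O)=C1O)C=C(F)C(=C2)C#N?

C19H19FNO3-

Heavy atoms from the SMILES: 19 C, 1 F, 1 N, 3 O.
Implicit hydrogens by atom environment:
  7 × C (aromatic): no H
  6 × C: 2 H each → 12
  3 × C (aromatic): 1 H each → 3
  2 × C: no H
  1 × C: 3 H
  1 × F: no H
  1 × N: no H
  1 × O: 1 H
  1 × O: no H
  1 × O (charge -1): no H
  Total hydrogens = 19.
Net charge -1.
Molecular formula: C19H19FNO3-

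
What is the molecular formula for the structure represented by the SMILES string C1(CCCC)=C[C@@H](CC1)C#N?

Heavy atoms from the SMILES: 10 C, 1 N.
Implicit hydrogens by atom environment:
  5 × C: 2 H each → 10
  2 × C: 1 H each → 2
  2 × C: no H
  1 × C: 3 H
  1 × N: no H
  Total hydrogens = 15.
Molecular formula: C10H15N

C10H15N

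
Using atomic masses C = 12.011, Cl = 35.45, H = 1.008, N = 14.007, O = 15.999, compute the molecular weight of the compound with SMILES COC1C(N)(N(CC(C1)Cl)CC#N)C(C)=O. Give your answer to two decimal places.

245.71

Molecular formula: C10H16ClN3O2.
M = 10×12.011 + 1×35.45 + 16×1.008 + 3×14.007 + 2×15.999 = 245.71 g/mol.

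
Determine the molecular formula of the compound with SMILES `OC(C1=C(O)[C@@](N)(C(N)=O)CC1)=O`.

C7H10N2O4

Heavy atoms from the SMILES: 7 C, 2 N, 4 O.
Implicit hydrogens by atom environment:
  5 × C: no H
  2 × C: 2 H each → 4
  2 × N: 2 H each → 4
  2 × O: 1 H each → 2
  2 × O: no H
  Total hydrogens = 10.
Molecular formula: C7H10N2O4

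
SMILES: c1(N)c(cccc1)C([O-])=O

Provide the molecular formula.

Heavy atoms from the SMILES: 7 C, 1 N, 2 O.
Implicit hydrogens by atom environment:
  4 × C (aromatic): 1 H each → 4
  2 × C (aromatic): no H
  1 × C: no H
  1 × N: 2 H
  1 × O: no H
  1 × O (charge -1): no H
  Total hydrogens = 6.
Net charge -1.
Molecular formula: C7H6NO2-

C7H6NO2-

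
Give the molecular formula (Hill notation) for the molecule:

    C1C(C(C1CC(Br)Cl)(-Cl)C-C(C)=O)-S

Heavy atoms from the SMILES: 1 Br, 9 C, 2 Cl, 1 O, 1 S.
Implicit hydrogens by atom environment:
  3 × C: 2 H each → 6
  3 × C: 1 H each → 3
  2 × C: no H
  2 × Cl: no H
  1 × Br: no H
  1 × C: 3 H
  1 × O: no H
  1 × S: 1 H
  Total hydrogens = 13.
Molecular formula: C9H13BrCl2OS

C9H13BrCl2OS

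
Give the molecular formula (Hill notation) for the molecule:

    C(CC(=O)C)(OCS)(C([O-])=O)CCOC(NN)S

Heavy atoms from the SMILES: 9 C, 2 N, 5 O, 2 S.
Implicit hydrogens by atom environment:
  4 × C: 2 H each → 8
  4 × O: no H
  3 × C: no H
  2 × S: 1 H each → 2
  1 × C: 3 H
  1 × C: 1 H
  1 × N: 2 H
  1 × N: 1 H
  1 × O (charge -1): no H
  Total hydrogens = 17.
Net charge -1.
Molecular formula: C9H17N2O5S2-

C9H17N2O5S2-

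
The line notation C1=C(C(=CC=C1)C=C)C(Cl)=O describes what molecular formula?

C9H7ClO

Heavy atoms from the SMILES: 9 C, 1 Cl, 1 O.
Implicit hydrogens by atom environment:
  4 × C (aromatic): 1 H each → 4
  2 × C (aromatic): no H
  1 × C: 2 H
  1 × C: 1 H
  1 × C: no H
  1 × Cl: no H
  1 × O: no H
  Total hydrogens = 7.
Molecular formula: C9H7ClO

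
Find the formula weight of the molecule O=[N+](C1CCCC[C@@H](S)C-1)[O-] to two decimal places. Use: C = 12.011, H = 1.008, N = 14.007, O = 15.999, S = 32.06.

175.25

Molecular formula: C7H13NO2S.
M = 7×12.011 + 13×1.008 + 1×14.007 + 2×15.999 + 1×32.06 = 175.25 g/mol.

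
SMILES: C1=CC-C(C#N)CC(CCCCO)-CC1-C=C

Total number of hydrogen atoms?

Hydrogens are implicit in SMILES; fill each atom to its normal valence:
  8 × C: 2 H each → 16
  6 × C: 1 H each → 6
  1 × C: no H
  1 × N: no H
  1 × O: 1 H
  Total hydrogens = 23.

23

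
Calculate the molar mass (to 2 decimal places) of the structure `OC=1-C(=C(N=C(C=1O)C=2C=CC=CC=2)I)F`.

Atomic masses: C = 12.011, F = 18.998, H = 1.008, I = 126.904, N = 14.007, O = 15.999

331.08

Molecular formula: C11H7FINO2.
M = 11×12.011 + 1×18.998 + 7×1.008 + 1×126.904 + 1×14.007 + 2×15.999 = 331.08 g/mol.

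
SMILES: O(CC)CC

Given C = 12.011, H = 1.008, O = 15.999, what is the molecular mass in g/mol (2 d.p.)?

Molecular formula: C4H10O.
M = 4×12.011 + 10×1.008 + 1×15.999 = 74.12 g/mol.

74.12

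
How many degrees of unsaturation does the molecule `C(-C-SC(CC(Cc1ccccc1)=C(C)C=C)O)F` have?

Molecular formula from the SMILES: C16H21FOS.
DoU = (2C + 2 + N − H − X)/2 = (2·16 + 2 + 0 − 21 − 1)/2 = 12/2 = 6.
(Structurally: 1 ring(s) + 5 π bond(s) = 6.)

6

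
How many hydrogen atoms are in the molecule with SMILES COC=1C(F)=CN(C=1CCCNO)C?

Hydrogens are implicit in SMILES; fill each atom to its normal valence:
  3 × C: 2 H each → 6
  3 × C (aromatic): no H
  2 × C: 3 H each → 6
  1 × C (aromatic): 1 H
  1 × F: no H
  1 × N: 1 H
  1 × N (aromatic): no H
  1 × O: 1 H
  1 × O: no H
  Total hydrogens = 15.

15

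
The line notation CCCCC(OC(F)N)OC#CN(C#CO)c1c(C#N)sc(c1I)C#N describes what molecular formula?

Heavy atoms from the SMILES: 16 C, 1 F, 1 I, 4 N, 3 O, 1 S.
Implicit hydrogens by atom environment:
  6 × C: no H
  4 × C (aromatic): no H
  3 × C: 2 H each → 6
  3 × N: no H
  2 × C: 1 H each → 2
  2 × O: no H
  1 × C: 3 H
  1 × F: no H
  1 × I: no H
  1 × N: 2 H
  1 × O: 1 H
  1 × S (aromatic): no H
  Total hydrogens = 14.
Molecular formula: C16H14FIN4O3S

C16H14FIN4O3S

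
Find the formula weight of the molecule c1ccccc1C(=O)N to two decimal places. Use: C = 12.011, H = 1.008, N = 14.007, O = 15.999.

121.14

Molecular formula: C7H7NO.
M = 7×12.011 + 7×1.008 + 1×14.007 + 1×15.999 = 121.14 g/mol.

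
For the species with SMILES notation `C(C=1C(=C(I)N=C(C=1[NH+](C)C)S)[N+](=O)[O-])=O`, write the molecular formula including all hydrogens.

Heavy atoms from the SMILES: 8 C, 1 I, 3 N, 3 O, 1 S.
Implicit hydrogens by atom environment:
  5 × C (aromatic): no H
  2 × C: 3 H each → 6
  2 × O: no H
  1 × C: 1 H
  1 × I: no H
  1 × N (charge +1): 1 H
  1 × N (aromatic): no H
  1 × N (charge +1): no H
  1 × O (charge -1): no H
  1 × S: 1 H
  Total hydrogens = 9.
Net charge +1.
Molecular formula: C8H9IN3O3S+

C8H9IN3O3S+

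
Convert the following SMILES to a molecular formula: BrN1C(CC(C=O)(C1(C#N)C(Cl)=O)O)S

Heavy atoms from the SMILES: 1 Br, 7 C, 1 Cl, 2 N, 3 O, 1 S.
Implicit hydrogens by atom environment:
  4 × C: no H
  2 × C: 1 H each → 2
  2 × N: no H
  2 × O: no H
  1 × Br: no H
  1 × C: 2 H
  1 × Cl: no H
  1 × O: 1 H
  1 × S: 1 H
  Total hydrogens = 6.
Molecular formula: C7H6BrClN2O3S

C7H6BrClN2O3S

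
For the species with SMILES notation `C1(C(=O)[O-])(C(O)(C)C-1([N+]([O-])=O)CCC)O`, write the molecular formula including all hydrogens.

Heavy atoms from the SMILES: 8 C, 1 N, 6 O.
Implicit hydrogens by atom environment:
  4 × C: no H
  2 × C: 3 H each → 6
  2 × C: 2 H each → 4
  2 × O: 1 H each → 2
  2 × O: no H
  2 × O (charge -1): no H
  1 × N (charge +1): no H
  Total hydrogens = 12.
Net charge -1.
Molecular formula: C8H12NO6-

C8H12NO6-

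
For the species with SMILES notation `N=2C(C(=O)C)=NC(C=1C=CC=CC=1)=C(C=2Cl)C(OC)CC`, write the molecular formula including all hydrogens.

C16H17ClN2O2

Heavy atoms from the SMILES: 16 C, 1 Cl, 2 N, 2 O.
Implicit hydrogens by atom environment:
  5 × C (aromatic): 1 H each → 5
  5 × C (aromatic): no H
  3 × C: 3 H each → 9
  2 × N (aromatic): no H
  2 × O: no H
  1 × C: 2 H
  1 × C: 1 H
  1 × C: no H
  1 × Cl: no H
  Total hydrogens = 17.
Molecular formula: C16H17ClN2O2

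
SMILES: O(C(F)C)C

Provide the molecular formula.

Heavy atoms from the SMILES: 3 C, 1 F, 1 O.
Implicit hydrogens by atom environment:
  2 × C: 3 H each → 6
  1 × C: 1 H
  1 × F: no H
  1 × O: no H
  Total hydrogens = 7.
Molecular formula: C3H7FO

C3H7FO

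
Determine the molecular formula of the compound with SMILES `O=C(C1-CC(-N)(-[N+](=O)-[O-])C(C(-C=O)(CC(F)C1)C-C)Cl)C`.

C13H20ClFN2O4

Heavy atoms from the SMILES: 13 C, 1 Cl, 1 F, 2 N, 4 O.
Implicit hydrogens by atom environment:
  4 × C: 2 H each → 8
  4 × C: 1 H each → 4
  3 × C: no H
  3 × O: no H
  2 × C: 3 H each → 6
  1 × Cl: no H
  1 × F: no H
  1 × N: 2 H
  1 × N (charge +1): no H
  1 × O (charge -1): no H
  Total hydrogens = 20.
Molecular formula: C13H20ClFN2O4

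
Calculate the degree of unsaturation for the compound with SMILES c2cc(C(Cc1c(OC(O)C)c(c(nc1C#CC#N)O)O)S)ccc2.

Molecular formula from the SMILES: C18H16N2O4S.
DoU = (2C + 2 + N − H − X)/2 = (2·18 + 2 + 2 − 16 − 0)/2 = 24/2 = 12.
(Structurally: 2 ring(s) + 10 π bond(s) = 12.)

12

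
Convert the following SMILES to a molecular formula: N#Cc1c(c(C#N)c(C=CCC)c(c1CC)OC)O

Heavy atoms from the SMILES: 15 C, 2 N, 2 O.
Implicit hydrogens by atom environment:
  6 × C (aromatic): no H
  3 × C: 3 H each → 9
  2 × C: 2 H each → 4
  2 × C: 1 H each → 2
  2 × C: no H
  2 × N: no H
  1 × O: 1 H
  1 × O: no H
  Total hydrogens = 16.
Molecular formula: C15H16N2O2

C15H16N2O2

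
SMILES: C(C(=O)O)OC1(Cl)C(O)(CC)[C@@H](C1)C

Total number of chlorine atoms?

1

The symbol for chlorine appears 1 time in the SMILES.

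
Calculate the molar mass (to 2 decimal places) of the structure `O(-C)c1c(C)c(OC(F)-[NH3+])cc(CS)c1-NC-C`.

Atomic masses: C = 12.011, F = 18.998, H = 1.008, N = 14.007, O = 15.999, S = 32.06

275.36

Molecular formula: C12H20FN2O2S+.
M = 12×12.011 + 1×18.998 + 20×1.008 + 2×14.007 + 2×15.999 + 1×32.06 = 275.36 g/mol.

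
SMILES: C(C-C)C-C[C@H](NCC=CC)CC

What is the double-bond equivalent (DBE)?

Molecular formula from the SMILES: C12H25N.
DoU = (2C + 2 + N − H − X)/2 = (2·12 + 2 + 1 − 25 − 0)/2 = 2/2 = 1.
(Structurally: 0 ring(s) + 1 π bond(s) = 1.)

1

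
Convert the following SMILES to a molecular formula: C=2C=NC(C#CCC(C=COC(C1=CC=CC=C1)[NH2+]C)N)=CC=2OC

Heavy atoms from the SMILES: 20 C, 3 N, 2 O.
Implicit hydrogens by atom environment:
  8 × C (aromatic): 1 H each → 8
  4 × C: 1 H each → 4
  3 × C (aromatic): no H
  2 × C: 3 H each → 6
  2 × C: no H
  2 × O: no H
  1 × C: 2 H
  1 × N: 2 H
  1 × N (charge +1): 2 H
  1 × N (aromatic): no H
  Total hydrogens = 24.
Net charge +1.
Molecular formula: C20H24N3O2+

C20H24N3O2+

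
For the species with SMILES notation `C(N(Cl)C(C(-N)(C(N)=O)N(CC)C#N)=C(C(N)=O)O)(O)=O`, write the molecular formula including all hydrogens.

Heavy atoms from the SMILES: 9 C, 1 Cl, 6 N, 5 O.
Implicit hydrogens by atom environment:
  7 × C: no H
  3 × N: 2 H each → 6
  3 × N: no H
  3 × O: no H
  2 × O: 1 H each → 2
  1 × C: 3 H
  1 × C: 2 H
  1 × Cl: no H
  Total hydrogens = 13.
Molecular formula: C9H13ClN6O5

C9H13ClN6O5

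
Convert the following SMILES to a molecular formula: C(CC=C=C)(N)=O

Heavy atoms from the SMILES: 5 C, 1 N, 1 O.
Implicit hydrogens by atom environment:
  2 × C: 2 H each → 4
  2 × C: no H
  1 × C: 1 H
  1 × N: 2 H
  1 × O: no H
  Total hydrogens = 7.
Molecular formula: C5H7NO

C5H7NO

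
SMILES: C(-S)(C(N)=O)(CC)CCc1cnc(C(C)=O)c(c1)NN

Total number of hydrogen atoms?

Hydrogens are implicit in SMILES; fill each atom to its normal valence:
  3 × C: 2 H each → 6
  3 × C (aromatic): no H
  3 × C: no H
  2 × C: 3 H each → 6
  2 × C (aromatic): 1 H each → 2
  2 × N: 2 H each → 4
  2 × O: no H
  1 × N: 1 H
  1 × N (aromatic): no H
  1 × S: 1 H
  Total hydrogens = 20.

20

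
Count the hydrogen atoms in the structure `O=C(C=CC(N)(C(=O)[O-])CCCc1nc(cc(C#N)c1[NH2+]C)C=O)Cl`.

Hydrogens are implicit in SMILES; fill each atom to its normal valence:
  4 × C (aromatic): no H
  4 × C: no H
  3 × C: 2 H each → 6
  3 × C: 1 H each → 3
  3 × O: no H
  1 × C: 3 H
  1 × C (aromatic): 1 H
  1 × Cl: no H
  1 × N: 2 H
  1 × N (charge +1): 2 H
  1 × N (aromatic): no H
  1 × N: no H
  1 × O (charge -1): no H
  Total hydrogens = 17.

17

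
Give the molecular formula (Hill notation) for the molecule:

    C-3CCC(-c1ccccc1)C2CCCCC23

C16H22

Heavy atoms from the SMILES: 16 C.
Implicit hydrogens by atom environment:
  7 × C: 2 H each → 14
  5 × C (aromatic): 1 H each → 5
  3 × C: 1 H each → 3
  1 × C (aromatic): no H
  Total hydrogens = 22.
Molecular formula: C16H22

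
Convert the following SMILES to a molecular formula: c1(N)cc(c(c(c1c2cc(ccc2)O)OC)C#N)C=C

Heavy atoms from the SMILES: 16 C, 2 N, 2 O.
Implicit hydrogens by atom environment:
  7 × C (aromatic): no H
  5 × C (aromatic): 1 H each → 5
  1 × C: 3 H
  1 × C: 2 H
  1 × C: 1 H
  1 × C: no H
  1 × N: 2 H
  1 × N: no H
  1 × O: 1 H
  1 × O: no H
  Total hydrogens = 14.
Molecular formula: C16H14N2O2

C16H14N2O2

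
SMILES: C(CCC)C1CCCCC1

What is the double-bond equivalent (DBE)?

1

Molecular formula from the SMILES: C10H20.
DoU = (2C + 2 + N − H − X)/2 = (2·10 + 2 + 0 − 20 − 0)/2 = 2/2 = 1.
(Structurally: 1 ring(s) + 0 π bond(s) = 1.)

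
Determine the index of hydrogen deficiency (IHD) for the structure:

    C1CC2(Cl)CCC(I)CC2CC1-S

Molecular formula from the SMILES: C10H16ClIS.
DoU = (2C + 2 + N − H − X)/2 = (2·10 + 2 + 0 − 16 − 2)/2 = 4/2 = 2.
(Structurally: 2 ring(s) + 0 π bond(s) = 2.)

2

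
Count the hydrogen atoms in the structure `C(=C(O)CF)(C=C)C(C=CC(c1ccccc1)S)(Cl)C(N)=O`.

Hydrogens are implicit in SMILES; fill each atom to its normal valence:
  5 × C (aromatic): 1 H each → 5
  4 × C: 1 H each → 4
  4 × C: no H
  2 × C: 2 H each → 4
  1 × C (aromatic): no H
  1 × Cl: no H
  1 × F: no H
  1 × N: 2 H
  1 × O: 1 H
  1 × O: no H
  1 × S: 1 H
  Total hydrogens = 17.

17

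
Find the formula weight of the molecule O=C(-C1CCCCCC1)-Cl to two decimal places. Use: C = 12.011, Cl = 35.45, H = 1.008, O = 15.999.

Molecular formula: C8H13ClO.
M = 8×12.011 + 1×35.45 + 13×1.008 + 1×15.999 = 160.64 g/mol.

160.64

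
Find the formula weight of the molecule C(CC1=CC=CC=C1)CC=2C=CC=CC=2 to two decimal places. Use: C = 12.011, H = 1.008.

196.29

Molecular formula: C15H16.
M = 15×12.011 + 16×1.008 = 196.29 g/mol.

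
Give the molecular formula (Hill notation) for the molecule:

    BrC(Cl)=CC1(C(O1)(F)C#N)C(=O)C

Heavy atoms from the SMILES: 1 Br, 7 C, 1 Cl, 1 F, 1 N, 2 O.
Implicit hydrogens by atom environment:
  5 × C: no H
  2 × O: no H
  1 × Br: no H
  1 × C: 3 H
  1 × C: 1 H
  1 × Cl: no H
  1 × F: no H
  1 × N: no H
  Total hydrogens = 4.
Molecular formula: C7H4BrClFNO2

C7H4BrClFNO2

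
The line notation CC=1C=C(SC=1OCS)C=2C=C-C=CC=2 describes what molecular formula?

Heavy atoms from the SMILES: 12 C, 1 O, 2 S.
Implicit hydrogens by atom environment:
  6 × C (aromatic): 1 H each → 6
  4 × C (aromatic): no H
  1 × C: 3 H
  1 × C: 2 H
  1 × O: no H
  1 × S: 1 H
  1 × S (aromatic): no H
  Total hydrogens = 12.
Molecular formula: C12H12OS2

C12H12OS2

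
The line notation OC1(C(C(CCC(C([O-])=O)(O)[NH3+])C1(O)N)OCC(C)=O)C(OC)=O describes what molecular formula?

C13H22N2O9

Heavy atoms from the SMILES: 13 C, 2 N, 9 O.
Implicit hydrogens by atom environment:
  6 × C: no H
  5 × O: no H
  3 × C: 2 H each → 6
  3 × O: 1 H each → 3
  2 × C: 3 H each → 6
  2 × C: 1 H each → 2
  1 × N (charge +1): 3 H
  1 × N: 2 H
  1 × O (charge -1): no H
  Total hydrogens = 22.
Molecular formula: C13H22N2O9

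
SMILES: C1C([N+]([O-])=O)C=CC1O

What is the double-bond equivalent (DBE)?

Molecular formula from the SMILES: C5H7NO3.
DoU = (2C + 2 + N − H − X)/2 = (2·5 + 2 + 1 − 7 − 0)/2 = 6/2 = 3.
(Structurally: 1 ring(s) + 2 π bond(s) = 3.)

3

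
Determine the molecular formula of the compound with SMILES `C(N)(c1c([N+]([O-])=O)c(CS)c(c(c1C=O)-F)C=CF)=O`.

Heavy atoms from the SMILES: 11 C, 2 F, 2 N, 4 O, 1 S.
Implicit hydrogens by atom environment:
  6 × C (aromatic): no H
  3 × C: 1 H each → 3
  3 × O: no H
  2 × F: no H
  1 × C: 2 H
  1 × C: no H
  1 × N: 2 H
  1 × N (charge +1): no H
  1 × O (charge -1): no H
  1 × S: 1 H
  Total hydrogens = 8.
Molecular formula: C11H8F2N2O4S

C11H8F2N2O4S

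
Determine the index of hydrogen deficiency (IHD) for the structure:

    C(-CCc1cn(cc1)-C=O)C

Molecular formula from the SMILES: C9H13NO.
DoU = (2C + 2 + N − H − X)/2 = (2·9 + 2 + 1 − 13 − 0)/2 = 8/2 = 4.
(Structurally: 1 ring(s) + 3 π bond(s) = 4.)

4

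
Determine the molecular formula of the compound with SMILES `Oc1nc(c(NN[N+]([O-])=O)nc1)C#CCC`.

C8H9N5O3

Heavy atoms from the SMILES: 8 C, 5 N, 3 O.
Implicit hydrogens by atom environment:
  3 × C (aromatic): no H
  2 × C: no H
  2 × N: 1 H each → 2
  2 × N (aromatic): no H
  1 × C: 3 H
  1 × C: 2 H
  1 × C (aromatic): 1 H
  1 × N (charge +1): no H
  1 × O: 1 H
  1 × O: no H
  1 × O (charge -1): no H
  Total hydrogens = 9.
Molecular formula: C8H9N5O3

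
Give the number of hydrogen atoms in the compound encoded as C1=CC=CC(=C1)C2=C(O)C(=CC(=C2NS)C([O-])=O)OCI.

11

Hydrogens are implicit in SMILES; fill each atom to its normal valence:
  6 × C (aromatic): 1 H each → 6
  6 × C (aromatic): no H
  2 × O: no H
  1 × C: 2 H
  1 × C: no H
  1 × I: no H
  1 × N: 1 H
  1 × O: 1 H
  1 × O (charge -1): no H
  1 × S: 1 H
  Total hydrogens = 11.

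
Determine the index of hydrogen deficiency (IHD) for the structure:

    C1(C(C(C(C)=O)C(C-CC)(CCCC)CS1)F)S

Molecular formula from the SMILES: C14H25FOS2.
DoU = (2C + 2 + N − H − X)/2 = (2·14 + 2 + 0 − 25 − 1)/2 = 4/2 = 2.
(Structurally: 1 ring(s) + 1 π bond(s) = 2.)

2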